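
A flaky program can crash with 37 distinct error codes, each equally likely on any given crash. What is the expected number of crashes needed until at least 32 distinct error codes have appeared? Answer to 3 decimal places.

70.975

Going from k to k+1 distinct takes a geometric number of crashes with mean 37/(37-k).
Sum over k = 0,...,31: E = 37/37 + 37/36 + 37/35 + ... + 37/7 + 37/6 = 70.9754.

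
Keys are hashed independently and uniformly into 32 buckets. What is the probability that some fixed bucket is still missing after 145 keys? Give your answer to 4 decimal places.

Each key misses the fixed bucket with probability (32-1)/32 = 31/32, independently.
P(still missing after 145) = (31/32)^145 = 0.01002.

0.0100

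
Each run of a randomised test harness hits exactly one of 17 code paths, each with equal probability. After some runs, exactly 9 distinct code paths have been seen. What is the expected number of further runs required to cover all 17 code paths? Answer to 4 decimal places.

With k distinct code paths already seen, the next new one takes an expected 17/(17-k) runs.
Sum over k = 9,...,16: E = 17/8 + 17/7 + 17/6 + ... + 17/2 + 17/1 = 46.20357.

46.2036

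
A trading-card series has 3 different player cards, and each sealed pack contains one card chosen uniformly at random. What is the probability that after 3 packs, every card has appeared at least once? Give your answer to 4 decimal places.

0.2222

Let A_i be the event that card i is missing after 3 packs. By inclusion–exclusion on the A_i,
P(all seen) = Σ_{j=0}^{3} (-1)^j C(3,j)((3-j)/3)^3
= 1.00000 - 0.88889 + 0.11111 - 0.00000
= 0.22222.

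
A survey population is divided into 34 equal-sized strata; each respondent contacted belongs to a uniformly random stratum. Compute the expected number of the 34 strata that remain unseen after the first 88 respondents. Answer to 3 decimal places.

For each stratum, P(unseen after 88) = (33/34)^88 = 0.0723.
By linearity of expectation, E[unseen] = 34·(33/34)^88 = 2.4579.

2.458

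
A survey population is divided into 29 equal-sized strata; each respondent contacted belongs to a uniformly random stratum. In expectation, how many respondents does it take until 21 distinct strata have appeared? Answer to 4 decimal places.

36.0701

Going from k to k+1 distinct takes a geometric number of respondents with mean 29/(29-k).
Sum over k = 0,...,20: E = 29/29 + 29/28 + 29/27 + ... + 29/10 + 29/9 = 36.07010.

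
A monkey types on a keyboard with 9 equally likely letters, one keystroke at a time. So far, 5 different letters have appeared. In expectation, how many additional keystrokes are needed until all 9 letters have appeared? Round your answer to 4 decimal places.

18.7500

The wait to go from k to k+1 distinct letters is geometric with mean 9/(9-k).
Sum over k = 5,...,8: E = 9/4 + 9/3 + 9/2 + 9/1 = 18.75000.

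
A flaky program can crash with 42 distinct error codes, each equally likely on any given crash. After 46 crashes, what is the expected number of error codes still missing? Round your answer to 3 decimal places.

13.862

For each error code, P(unseen after 46) = (41/42)^46 = 0.3301.
By linearity of expectation, E[unseen] = 42·(41/42)^46 = 13.8624.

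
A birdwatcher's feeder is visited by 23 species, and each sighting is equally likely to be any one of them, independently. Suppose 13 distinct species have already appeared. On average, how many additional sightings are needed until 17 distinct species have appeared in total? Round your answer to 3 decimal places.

11.016

The wait to go from k to k+1 distinct species is geometric with mean 23/(23-k).
Sum over k = 13,...,16: E = 23/10 + 23/9 + 23/8 + 23/7 = 11.0163.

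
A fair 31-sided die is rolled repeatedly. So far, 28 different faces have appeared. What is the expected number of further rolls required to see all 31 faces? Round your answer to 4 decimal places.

The wait to go from k to k+1 distinct faces is geometric with mean 31/(31-k).
Sum over k = 28,...,30: E = 31/3 + 31/2 + 31/1 = 56.83333.

56.8333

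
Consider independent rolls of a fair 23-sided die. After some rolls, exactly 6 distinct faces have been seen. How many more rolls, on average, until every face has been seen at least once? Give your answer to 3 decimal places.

From k distinct to k+1 distinct takes on average 23/(23-k) rolls.
Sum over k = 6,...,22: E = 23/17 + 23/16 + 23/15 + ... + 23/2 + 23/1 = 79.1097.

79.110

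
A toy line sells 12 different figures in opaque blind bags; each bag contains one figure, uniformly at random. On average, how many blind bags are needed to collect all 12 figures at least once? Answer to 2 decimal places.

The wait to go from k to k+1 distinct figures is geometric with mean 12/(12-k).
E[T] = 12/12 + 12/11 + 12/10 + ... + 12/2 + 12/1 = 12·H_{12}.
H_{12} = 3.103, so E[T] = 37.239.

37.24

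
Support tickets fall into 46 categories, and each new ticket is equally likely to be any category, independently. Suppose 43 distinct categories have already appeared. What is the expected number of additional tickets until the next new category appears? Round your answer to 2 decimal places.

15.33

The number of tickets until the next new category is geometric with success probability 3/46, so its mean is 46/3.
E = 46/3 = 15.333.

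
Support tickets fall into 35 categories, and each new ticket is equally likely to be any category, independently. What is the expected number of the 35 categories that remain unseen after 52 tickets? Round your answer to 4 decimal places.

For each category, P(unseen after 52) = (34/35)^52 = 0.22150.
By linearity of expectation, E[unseen] = 35·(34/35)^52 = 7.75235.

7.7524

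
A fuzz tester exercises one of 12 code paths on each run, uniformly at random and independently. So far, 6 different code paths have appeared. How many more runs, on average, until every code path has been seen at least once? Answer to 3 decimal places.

29.400

The wait to go from k to k+1 distinct code paths is geometric with mean 12/(12-k).
Sum over k = 6,...,11: E = 12/6 + 12/5 + 12/4 + 12/3 + 12/2 + 12/1 = 29.4000.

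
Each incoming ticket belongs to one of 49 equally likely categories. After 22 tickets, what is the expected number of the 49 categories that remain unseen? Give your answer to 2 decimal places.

For each category, P(unseen after 22) = (48/49)^22 = 0.635.
By linearity of expectation, E[unseen] = 49·(48/49)^22 = 31.131.

31.13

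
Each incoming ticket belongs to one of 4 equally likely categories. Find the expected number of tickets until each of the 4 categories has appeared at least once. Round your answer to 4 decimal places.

8.3333

Split into phases: going from k distinct to k+1 distinct takes on average 4/(4-k) tickets.
E[T] = 4/4 + 4/3 + 4/2 + 4/1 = 4·H_{4}.
H_{4} = 2.08333, so E[T] = 8.33333.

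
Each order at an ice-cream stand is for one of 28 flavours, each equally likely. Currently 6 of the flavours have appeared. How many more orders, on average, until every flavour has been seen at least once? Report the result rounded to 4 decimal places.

103.3428

From k distinct to k+1 distinct takes on average 28/(28-k) orders.
Sum over k = 6,...,27: E = 28/22 + 28/21 + 28/20 + ... + 28/2 + 28/1 = 103.34277.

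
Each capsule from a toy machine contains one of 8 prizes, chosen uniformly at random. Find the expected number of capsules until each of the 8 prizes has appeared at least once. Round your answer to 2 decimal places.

21.74

The wait to go from k to k+1 distinct prizes is geometric with mean 8/(8-k).
E[T] = 8/8 + 8/7 + 8/6 + ... + 8/2 + 8/1 = 8·H_{8}.
H_{8} = 2.718, so E[T] = 21.743.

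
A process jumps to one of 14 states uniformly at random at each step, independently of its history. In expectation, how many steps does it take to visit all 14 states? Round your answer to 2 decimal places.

45.52

Split into phases: going from k distinct to k+1 distinct takes on average 14/(14-k) steps.
E[T] = 14/14 + 14/13 + 14/12 + ... + 14/2 + 14/1 = 14·H_{14}.
H_{14} = 3.252, so E[T] = 45.522.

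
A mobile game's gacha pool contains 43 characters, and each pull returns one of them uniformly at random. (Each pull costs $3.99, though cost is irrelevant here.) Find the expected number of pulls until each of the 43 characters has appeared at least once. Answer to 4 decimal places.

After k distinct characters have appeared, the next pull gives a new one with probability (43-k)/43, so the expected wait for the (k+1)-th is 43/(43-k).
E[T] = 43/43 + 43/42 + 43/41 + ... + 43/2 + 43/1 = 43·H_{43}.
H_{43} = 4.35000, so E[T] = 187.04994.

187.0499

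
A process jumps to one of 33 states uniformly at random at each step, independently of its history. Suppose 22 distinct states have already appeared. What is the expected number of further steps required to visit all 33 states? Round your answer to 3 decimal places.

99.656

With k distinct states already seen, the next new one takes an expected 33/(33-k) steps.
Sum over k = 22,...,32: E = 33/11 + 33/10 + 33/9 + ... + 33/2 + 33/1 = 99.6560.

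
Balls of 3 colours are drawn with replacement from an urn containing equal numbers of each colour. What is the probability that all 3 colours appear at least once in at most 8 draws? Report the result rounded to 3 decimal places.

Let A_i be the event that colour i is missing after 8 draws. By inclusion–exclusion on the A_i,
P(all seen) = Σ_{j=0}^{3} (-1)^j C(3,j)((3-j)/3)^8
= 1.0000 - 0.1171 + 0.0005 - 0.0000
= 0.8834.

0.883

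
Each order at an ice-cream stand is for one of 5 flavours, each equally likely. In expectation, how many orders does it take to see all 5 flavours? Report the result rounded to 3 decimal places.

After k distinct flavours have appeared, the next order gives a new one with probability (5-k)/5, so the expected wait for the (k+1)-th is 5/(5-k).
E[T] = 5/5 + 5/4 + 5/3 + 5/2 + 5/1 = 5·H_{5}.
H_{5} = 2.2833, so E[T] = 11.4167.

11.417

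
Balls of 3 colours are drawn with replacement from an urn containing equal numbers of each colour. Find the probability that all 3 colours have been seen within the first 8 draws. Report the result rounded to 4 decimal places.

Let A_i be the event that colour i is missing after 8 draws. By inclusion–exclusion on the A_i,
P(all seen) = Σ_{j=0}^{3} (-1)^j C(3,j)((3-j)/3)^8
= 1.00000 - 0.11706 + 0.00046 - 0.00000
= 0.88340.

0.8834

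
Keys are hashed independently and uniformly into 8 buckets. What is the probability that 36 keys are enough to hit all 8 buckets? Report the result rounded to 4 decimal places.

0.9355

Let A_i be the event that bucket i is missing after 36 keys. By inclusion–exclusion on the A_i,
P(all seen) = Σ_{j=0}^{8} (-1)^j C(8,j)((8-j)/8)^36
= 1.00000 - 0.06537 + 0.00089 - 0.00000 + 0.00000 - 0.00000 + 0.00000 - 0.00000 + 0.00000
= 0.93552.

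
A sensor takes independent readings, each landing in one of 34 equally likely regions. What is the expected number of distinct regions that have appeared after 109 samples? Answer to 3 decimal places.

For each region, P(seen in 109 samples) = 1 - (33/34)^109 = 0.9614.
By linearity of expectation, E[distinct seen] = 34·(1 - (33/34)^109) = 32.6869.

32.687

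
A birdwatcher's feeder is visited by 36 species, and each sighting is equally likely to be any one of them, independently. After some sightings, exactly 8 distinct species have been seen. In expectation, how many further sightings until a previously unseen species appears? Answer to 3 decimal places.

The number of sightings until the next new species is geometric with success probability 28/36, so its mean is 36/28.
E = 36/28 = 1.2857.

1.286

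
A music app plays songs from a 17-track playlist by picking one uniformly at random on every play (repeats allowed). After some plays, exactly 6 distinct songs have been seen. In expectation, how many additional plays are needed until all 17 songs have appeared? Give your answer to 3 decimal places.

With k distinct songs already seen, the next new one takes an expected 17/(17-k) plays.
Sum over k = 6,...,16: E = 17/11 + 17/10 + 17/9 + ... + 17/2 + 17/1 = 51.3379.

51.338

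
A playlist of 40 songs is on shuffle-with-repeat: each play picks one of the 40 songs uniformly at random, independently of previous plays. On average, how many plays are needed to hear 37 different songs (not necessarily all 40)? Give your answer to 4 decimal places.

97.8084

With k distinct songs already seen, the next new one arrives after an expected 40/(40-k) plays.
Sum over k = 0,...,36: E = 40/40 + 40/39 + 40/38 + ... + 40/5 + 40/4 = 97.80839.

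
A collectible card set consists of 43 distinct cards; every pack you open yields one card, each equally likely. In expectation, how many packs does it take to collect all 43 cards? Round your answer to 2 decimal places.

187.05

Split into phases: going from k distinct to k+1 distinct takes on average 43/(43-k) packs.
E[T] = 43/43 + 43/42 + 43/41 + ... + 43/2 + 43/1 = 43·H_{43}.
H_{43} = 4.350, so E[T] = 187.050.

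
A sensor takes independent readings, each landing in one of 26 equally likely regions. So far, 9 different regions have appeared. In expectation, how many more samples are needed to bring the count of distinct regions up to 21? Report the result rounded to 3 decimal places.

With k distinct regions already seen, the next new one takes an expected 26/(26-k) samples.
Sum over k = 9,...,20: E = 26/17 + 26/16 + 26/15 + ... + 26/7 + 26/6 = 30.0617.

30.062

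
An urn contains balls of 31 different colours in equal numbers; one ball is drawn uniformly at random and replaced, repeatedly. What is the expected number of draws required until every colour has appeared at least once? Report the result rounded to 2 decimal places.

124.84

The wait to go from k to k+1 distinct colours is geometric with mean 31/(31-k).
E[T] = 31/31 + 31/30 + 31/29 + ... + 31/2 + 31/1 = 31·H_{31}.
H_{31} = 4.027, so E[T] = 124.845.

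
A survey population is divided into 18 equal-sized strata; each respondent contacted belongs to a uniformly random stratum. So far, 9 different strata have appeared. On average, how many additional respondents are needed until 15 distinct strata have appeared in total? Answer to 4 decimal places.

17.9214

From k distinct to k+1 distinct takes on average 18/(18-k) respondents.
Sum over k = 9,...,14: E = 18/9 + 18/8 + 18/7 + 18/6 + 18/5 + 18/4 = 17.92143.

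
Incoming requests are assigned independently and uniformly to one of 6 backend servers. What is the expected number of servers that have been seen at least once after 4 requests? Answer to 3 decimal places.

3.106

For each server, P(seen in 4 requests) = 1 - (5/6)^4 = 0.5177.
By linearity of expectation, E[distinct seen] = 6·(1 - (5/6)^4) = 3.1065.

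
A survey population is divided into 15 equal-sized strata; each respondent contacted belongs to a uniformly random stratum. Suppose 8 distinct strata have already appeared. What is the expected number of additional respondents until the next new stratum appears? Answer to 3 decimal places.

The number of respondents until the next new stratum is geometric with success probability 7/15, so its mean is 15/7.
E = 15/7 = 2.1429.

2.143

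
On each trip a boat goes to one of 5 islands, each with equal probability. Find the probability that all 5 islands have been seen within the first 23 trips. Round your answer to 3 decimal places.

By inclusion–exclusion over which islands are missing,
P(all seen) = Σ_{j=0}^{5} (-1)^j C(5,j)((5-j)/5)^23
= 1.0000 - 0.0295 + 0.0001 - 0.0000 + 0.0000 - 0.0000
= 0.9706.

0.971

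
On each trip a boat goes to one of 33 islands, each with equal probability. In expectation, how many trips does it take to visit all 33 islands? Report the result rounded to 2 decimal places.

134.93

Split into phases: going from k distinct to k+1 distinct takes on average 33/(33-k) trips.
E[T] = 33/33 + 33/32 + 33/31 + ... + 33/2 + 33/1 = 33·H_{33}.
H_{33} = 4.089, so E[T] = 134.930.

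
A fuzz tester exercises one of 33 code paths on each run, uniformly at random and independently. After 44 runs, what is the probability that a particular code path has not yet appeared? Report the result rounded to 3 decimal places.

On each run the fixed code path fails to appear with probability 32/33.
P(still missing after 44) = (32/33)^44 = 0.2582.

0.258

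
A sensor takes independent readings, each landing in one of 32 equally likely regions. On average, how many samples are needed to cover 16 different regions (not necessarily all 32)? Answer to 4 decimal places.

21.6885

Going from k to k+1 distinct takes a geometric number of samples with mean 32/(32-k).
Sum over k = 0,...,15: E = 32/32 + 32/31 + 32/30 + ... + 32/18 + 32/17 = 21.68852.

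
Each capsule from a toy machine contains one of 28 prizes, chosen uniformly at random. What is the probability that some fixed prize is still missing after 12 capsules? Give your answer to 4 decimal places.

On each capsule the fixed prize fails to appear with probability 27/28.
P(still missing after 12) = (27/28)^12 = 0.64635.

0.6464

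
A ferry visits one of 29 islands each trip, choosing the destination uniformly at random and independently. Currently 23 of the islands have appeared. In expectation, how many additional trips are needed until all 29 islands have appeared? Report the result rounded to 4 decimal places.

With k distinct islands already seen, the next new one takes an expected 29/(29-k) trips.
Sum over k = 23,...,28: E = 29/6 + 29/5 + 29/4 + 29/3 + 29/2 + 29/1 = 71.05000.

71.0500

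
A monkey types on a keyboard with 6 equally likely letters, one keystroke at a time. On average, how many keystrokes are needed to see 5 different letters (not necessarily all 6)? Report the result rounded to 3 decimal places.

8.700

Going from k to k+1 distinct takes a geometric number of keystrokes with mean 6/(6-k).
Sum over k = 0,...,4: E = 6/6 + 6/5 + 6/4 + 6/3 + 6/2 = 8.7000.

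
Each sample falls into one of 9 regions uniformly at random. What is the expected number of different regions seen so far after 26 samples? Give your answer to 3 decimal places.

8.579

For each region, P(seen in 26 samples) = 1 - (8/9)^26 = 0.9532.
By linearity of expectation, E[distinct seen] = 9·(1 - (8/9)^26) = 8.5790.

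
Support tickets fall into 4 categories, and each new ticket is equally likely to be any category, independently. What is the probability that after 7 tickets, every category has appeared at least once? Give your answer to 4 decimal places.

Let A_i be the event that category i is missing after 7 tickets. By inclusion–exclusion on the A_i,
P(all seen) = Σ_{j=0}^{4} (-1)^j C(4,j)((4-j)/4)^7
= 1.00000 - 0.53394 + 0.04688 - 0.00024 + 0.00000
= 0.51270.

0.5127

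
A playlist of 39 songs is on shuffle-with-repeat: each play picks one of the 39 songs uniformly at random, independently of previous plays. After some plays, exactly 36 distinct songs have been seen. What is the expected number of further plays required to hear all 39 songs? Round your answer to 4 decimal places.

71.5000

From k distinct to k+1 distinct takes on average 39/(39-k) plays.
Sum over k = 36,...,38: E = 39/3 + 39/2 + 39/1 = 71.50000.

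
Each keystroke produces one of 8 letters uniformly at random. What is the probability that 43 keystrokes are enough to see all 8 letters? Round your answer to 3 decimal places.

0.974

By inclusion–exclusion over which letters are missing,
P(all seen) = Σ_{j=0}^{8} (-1)^j C(8,j)((8-j)/8)^43
= 1.0000 - 0.0257 + 0.0001 - 0.0000 + 0.0000 - 0.0000 + 0.0000 - 0.0000 + 0.0000
= 0.9744.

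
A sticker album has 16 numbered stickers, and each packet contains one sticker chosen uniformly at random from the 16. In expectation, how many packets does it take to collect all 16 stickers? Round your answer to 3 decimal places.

The wait to go from k to k+1 distinct stickers is geometric with mean 16/(16-k).
E[T] = 16/16 + 16/15 + 16/14 + ... + 16/2 + 16/1 = 16·H_{16}.
H_{16} = 3.3807, so E[T] = 54.0917.

54.092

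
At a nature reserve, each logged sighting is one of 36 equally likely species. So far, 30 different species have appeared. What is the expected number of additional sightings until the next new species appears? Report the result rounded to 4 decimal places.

The number of sightings until the next new species is geometric with success probability 6/36, so its mean is 36/6.
E = 36/6 = 6.00000.

6.0000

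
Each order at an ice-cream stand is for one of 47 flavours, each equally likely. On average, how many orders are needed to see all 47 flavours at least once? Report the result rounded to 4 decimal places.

208.5843

Split into phases: going from k distinct to k+1 distinct takes on average 47/(47-k) orders.
E[T] = 47/47 + 47/46 + 47/45 + ... + 47/2 + 47/1 = 47·H_{47}.
H_{47} = 4.43796, so E[T] = 208.58430.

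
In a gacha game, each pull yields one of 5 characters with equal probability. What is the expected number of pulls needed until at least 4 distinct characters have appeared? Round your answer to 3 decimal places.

6.417

Going from k to k+1 distinct takes a geometric number of pulls with mean 5/(5-k).
Sum over k = 0,...,3: E = 5/5 + 5/4 + 5/3 + 5/2 = 6.4167.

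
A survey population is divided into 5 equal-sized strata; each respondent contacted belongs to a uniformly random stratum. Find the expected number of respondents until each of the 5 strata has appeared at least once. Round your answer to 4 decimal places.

The wait to go from k to k+1 distinct strata is geometric with mean 5/(5-k).
E[T] = 5/5 + 5/4 + 5/3 + 5/2 + 5/1 = 5·H_{5}.
H_{5} = 2.28333, so E[T] = 11.41667.

11.4167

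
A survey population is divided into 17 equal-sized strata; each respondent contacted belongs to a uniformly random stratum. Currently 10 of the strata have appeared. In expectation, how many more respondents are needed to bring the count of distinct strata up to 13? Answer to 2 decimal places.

From k distinct to k+1 distinct takes on average 17/(17-k) respondents.
Sum over k = 10,...,12: E = 17/7 + 17/6 + 17/5 = 8.662.

8.66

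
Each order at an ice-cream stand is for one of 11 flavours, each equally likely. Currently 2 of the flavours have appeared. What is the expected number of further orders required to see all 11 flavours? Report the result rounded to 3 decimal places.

31.119

The wait to go from k to k+1 distinct flavours is geometric with mean 11/(11-k).
Sum over k = 2,...,10: E = 11/9 + 11/8 + 11/7 + ... + 11/2 + 11/1 = 31.1187.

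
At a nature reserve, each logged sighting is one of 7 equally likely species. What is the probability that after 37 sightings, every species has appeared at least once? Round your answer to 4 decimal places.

0.9767

By inclusion–exclusion over which species are missing,
P(all seen) = Σ_{j=0}^{7} (-1)^j C(7,j)((7-j)/7)^37
= 1.00000 - 0.02334 + 0.00008 - 0.00000 + 0.00000 - 0.00000 + 0.00000 - 0.00000
= 0.97674.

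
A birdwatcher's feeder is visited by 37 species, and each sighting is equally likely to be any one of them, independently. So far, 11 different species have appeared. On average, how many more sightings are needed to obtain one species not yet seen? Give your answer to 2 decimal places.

1.42

The number of sightings until the next new species is geometric with success probability 26/37, so its mean is 37/26.
E = 37/26 = 1.423.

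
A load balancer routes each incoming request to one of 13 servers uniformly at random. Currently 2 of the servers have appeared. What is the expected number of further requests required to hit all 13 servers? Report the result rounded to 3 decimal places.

From k distinct to k+1 distinct takes on average 13/(13-k) requests.
Sum over k = 2,...,12: E = 13/11 + 13/10 + 13/9 + ... + 13/2 + 13/1 = 39.2584.

39.258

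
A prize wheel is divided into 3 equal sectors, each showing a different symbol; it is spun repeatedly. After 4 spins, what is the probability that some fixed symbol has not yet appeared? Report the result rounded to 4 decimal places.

Each spin misses the fixed symbol with probability (3-1)/3 = 2/3, independently.
P(still missing after 4) = (2/3)^4 = 0.19753.

0.1975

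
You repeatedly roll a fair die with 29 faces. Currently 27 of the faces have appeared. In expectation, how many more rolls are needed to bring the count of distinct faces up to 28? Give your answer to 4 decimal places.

The wait to go from k to k+1 distinct faces is geometric with mean 29/(29-k).
Only the k = 27 term is needed: E = 29/2 = 14.50000.

14.5000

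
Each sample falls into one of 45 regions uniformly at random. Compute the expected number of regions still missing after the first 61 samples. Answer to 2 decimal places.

11.43

For each region, P(unseen after 61) = (44/45)^61 = 0.254.
By linearity of expectation, E[unseen] = 45·(44/45)^61 = 11.425.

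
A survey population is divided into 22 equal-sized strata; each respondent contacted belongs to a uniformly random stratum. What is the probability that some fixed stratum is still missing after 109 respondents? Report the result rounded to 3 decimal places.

Each respondent misses the fixed stratum with probability (22-1)/22 = 21/22, independently.
P(still missing after 109) = (21/22)^109 = 0.0063.

0.006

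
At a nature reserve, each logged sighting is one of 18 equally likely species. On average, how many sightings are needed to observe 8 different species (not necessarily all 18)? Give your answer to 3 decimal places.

10.191

With k distinct species already seen, the next new one arrives after an expected 18/(18-k) sightings.
Sum over k = 0,...,7: E = 18/18 + 18/17 + 18/16 + ... + 18/12 + 18/11 = 10.1905.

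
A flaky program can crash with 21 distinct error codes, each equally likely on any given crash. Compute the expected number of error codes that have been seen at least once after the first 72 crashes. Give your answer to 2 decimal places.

20.37

For each error code, P(seen in 72 crashes) = 1 - (20/21)^72 = 0.970.
By linearity of expectation, E[distinct seen] = 21·(1 - (20/21)^72) = 20.374.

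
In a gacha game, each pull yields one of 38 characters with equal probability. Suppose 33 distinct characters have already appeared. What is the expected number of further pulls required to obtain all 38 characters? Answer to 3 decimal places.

86.767

The wait to go from k to k+1 distinct characters is geometric with mean 38/(38-k).
Sum over k = 33,...,37: E = 38/5 + 38/4 + 38/3 + 38/2 + 38/1 = 86.7667.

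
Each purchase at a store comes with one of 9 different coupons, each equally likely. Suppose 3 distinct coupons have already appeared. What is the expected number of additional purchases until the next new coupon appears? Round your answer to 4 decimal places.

1.5000

Each purchase yields a new coupon with probability (9-3)/9 = 6/9, so the wait is geometric with mean 9/6.
E = 9/6 = 1.50000.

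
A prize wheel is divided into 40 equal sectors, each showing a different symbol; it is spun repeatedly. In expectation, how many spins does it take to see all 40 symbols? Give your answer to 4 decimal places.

Split into phases: going from k distinct to k+1 distinct takes on average 40/(40-k) spins.
E[T] = 40/40 + 40/39 + 40/38 + ... + 40/2 + 40/1 = 40·H_{40}.
H_{40} = 4.27854, so E[T] = 171.14172.

171.1417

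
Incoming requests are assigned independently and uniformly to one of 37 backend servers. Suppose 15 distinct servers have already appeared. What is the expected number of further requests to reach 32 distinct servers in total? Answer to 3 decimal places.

From k distinct to k+1 distinct takes on average 37/(37-k) requests.
Sum over k = 15,...,31: E = 37/22 + 37/21 + 37/20 + ... + 37/7 + 37/6 = 52.0768.

52.077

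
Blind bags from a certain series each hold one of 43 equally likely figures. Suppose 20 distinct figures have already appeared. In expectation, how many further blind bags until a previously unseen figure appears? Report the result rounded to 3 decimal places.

Each blind bag yields a new figure with probability (43-20)/43 = 23/43, so the wait is geometric with mean 43/23.
E = 43/23 = 1.8696.

1.870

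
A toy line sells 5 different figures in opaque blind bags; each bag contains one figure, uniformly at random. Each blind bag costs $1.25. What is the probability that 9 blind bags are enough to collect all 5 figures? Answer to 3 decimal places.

0.427

By inclusion–exclusion over which figures are missing,
P(all seen) = Σ_{j=0}^{5} (-1)^j C(5,j)((5-j)/5)^9
= 1.0000 - 0.6711 + 0.1008 - 0.0026 + 0.0000 - 0.0000
= 0.4271.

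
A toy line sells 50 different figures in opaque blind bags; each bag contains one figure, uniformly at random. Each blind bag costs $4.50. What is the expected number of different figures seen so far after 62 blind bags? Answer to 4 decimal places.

For each figure, P(seen in 62 blind bags) = 1 - (49/50)^62 = 0.71423.
By linearity of expectation, E[distinct seen] = 50·(1 - (49/50)^62) = 35.71150.

35.7115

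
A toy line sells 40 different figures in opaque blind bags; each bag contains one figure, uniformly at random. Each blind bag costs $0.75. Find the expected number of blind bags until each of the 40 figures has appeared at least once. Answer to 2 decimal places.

171.14

Split into phases: going from k distinct to k+1 distinct takes on average 40/(40-k) blind bags.
E[T] = 40/40 + 40/39 + 40/38 + ... + 40/2 + 40/1 = 40·H_{40}.
H_{40} = 4.279, so E[T] = 171.142.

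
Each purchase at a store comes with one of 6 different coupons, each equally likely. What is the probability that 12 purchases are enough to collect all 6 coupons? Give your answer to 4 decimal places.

0.4378

Let A_i be the event that coupon i is missing after 12 purchases. By inclusion–exclusion on the A_i,
P(all seen) = Σ_{j=0}^{6} (-1)^j C(6,j)((6-j)/6)^12
= 1.00000 - 0.67294 + 0.11561 - 0.00488 + 0.00003 - 0.00000 + 0.00000
= 0.43782.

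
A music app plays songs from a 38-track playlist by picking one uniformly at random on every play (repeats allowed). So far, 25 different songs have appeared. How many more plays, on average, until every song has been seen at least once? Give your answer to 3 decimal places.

With k distinct songs already seen, the next new one takes an expected 38/(38-k) plays.
Sum over k = 25,...,37: E = 38/13 + 38/12 + 38/11 + ... + 38/2 + 38/1 = 120.8451.

120.845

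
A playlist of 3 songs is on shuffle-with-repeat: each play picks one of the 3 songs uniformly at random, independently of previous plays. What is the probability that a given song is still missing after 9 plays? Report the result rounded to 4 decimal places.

0.0260

Each play misses the fixed song with probability (3-1)/3 = 2/3, independently.
P(still missing after 9) = (2/3)^9 = 0.02601.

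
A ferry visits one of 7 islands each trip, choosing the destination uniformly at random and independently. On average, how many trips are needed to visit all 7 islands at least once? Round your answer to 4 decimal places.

After k distinct islands have appeared, the next trip gives a new one with probability (7-k)/7, so the expected wait for the (k+1)-th is 7/(7-k).
E[T] = 7/7 + 7/6 + 7/5 + ... + 7/2 + 7/1 = 7·H_{7}.
H_{7} = 2.59286, so E[T] = 18.15000.

18.1500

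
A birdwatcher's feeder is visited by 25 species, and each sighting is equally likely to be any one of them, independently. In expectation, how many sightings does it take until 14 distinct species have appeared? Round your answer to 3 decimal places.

With k distinct species already seen, the next new one arrives after an expected 25/(25-k) sightings.
Sum over k = 0,...,13: E = 25/25 + 25/24 + 25/23 + ... + 25/13 + 25/12 = 19.9020.

19.902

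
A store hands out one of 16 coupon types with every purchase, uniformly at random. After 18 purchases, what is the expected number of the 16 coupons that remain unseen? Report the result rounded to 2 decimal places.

For each coupon, P(unseen after 18) = (15/16)^18 = 0.313.
By linearity of expectation, E[unseen] = 16·(15/16)^18 = 5.007.

5.01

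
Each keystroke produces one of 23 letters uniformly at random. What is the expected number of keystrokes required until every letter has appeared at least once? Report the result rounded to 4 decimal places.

After k distinct letters have appeared, the next keystroke gives a new one with probability (23-k)/23, so the expected wait for the (k+1)-th is 23/(23-k).
E[T] = 23/23 + 23/22 + 23/21 + ... + 23/2 + 23/1 = 23·H_{23}.
H_{23} = 3.73429, so E[T] = 85.88870.

85.8887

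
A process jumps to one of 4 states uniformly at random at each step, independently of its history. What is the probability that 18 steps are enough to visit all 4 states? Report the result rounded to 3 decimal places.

0.977

Let A_i be the event that state i is missing after 18 steps. By inclusion–exclusion on the A_i,
P(all seen) = Σ_{j=0}^{4} (-1)^j C(4,j)((4-j)/4)^18
= 1.0000 - 0.0226 + 0.0000 - 0.0000 + 0.0000
= 0.9775.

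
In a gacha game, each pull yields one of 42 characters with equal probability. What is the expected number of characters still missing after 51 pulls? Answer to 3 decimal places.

For each character, P(unseen after 51) = (41/42)^51 = 0.2926.
By linearity of expectation, E[unseen] = 42·(41/42)^51 = 12.2889.

12.289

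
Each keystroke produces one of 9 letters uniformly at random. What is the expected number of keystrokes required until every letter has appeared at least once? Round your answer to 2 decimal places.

25.46

The wait to go from k to k+1 distinct letters is geometric with mean 9/(9-k).
E[T] = 9/9 + 9/8 + 9/7 + ... + 9/2 + 9/1 = 9·H_{9}.
H_{9} = 2.829, so E[T] = 25.461.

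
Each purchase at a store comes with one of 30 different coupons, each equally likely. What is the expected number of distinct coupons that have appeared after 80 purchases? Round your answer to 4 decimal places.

For each coupon, P(seen in 80 purchases) = 1 - (29/30)^80 = 0.93360.
By linearity of expectation, E[distinct seen] = 30·(1 - (29/30)^80) = 28.00813.

28.0081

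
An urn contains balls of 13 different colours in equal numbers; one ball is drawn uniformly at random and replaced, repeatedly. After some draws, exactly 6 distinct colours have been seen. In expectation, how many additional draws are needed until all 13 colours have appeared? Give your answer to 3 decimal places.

With k distinct colours already seen, the next new one takes an expected 13/(13-k) draws.
Sum over k = 6,...,12: E = 13/7 + 13/6 + 13/5 + ... + 13/2 + 13/1 = 33.7071.

33.707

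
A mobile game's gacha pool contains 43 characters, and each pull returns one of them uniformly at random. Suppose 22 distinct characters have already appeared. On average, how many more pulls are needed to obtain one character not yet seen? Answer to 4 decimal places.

The number of pulls until the next new character is geometric with success probability 21/43, so its mean is 43/21.
E = 43/21 = 2.04762.

2.0476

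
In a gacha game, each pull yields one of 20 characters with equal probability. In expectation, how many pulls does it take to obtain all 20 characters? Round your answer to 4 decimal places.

71.9548

After k distinct characters have appeared, the next pull gives a new one with probability (20-k)/20, so the expected wait for the (k+1)-th is 20/(20-k).
E[T] = 20/20 + 20/19 + 20/18 + ... + 20/2 + 20/1 = 20·H_{20}.
H_{20} = 3.59774, so E[T] = 71.95479.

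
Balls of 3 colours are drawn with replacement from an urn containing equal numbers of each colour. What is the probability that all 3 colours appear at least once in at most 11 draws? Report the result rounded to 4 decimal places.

Let A_i be the event that colour i is missing after 11 draws. By inclusion–exclusion on the A_i,
P(all seen) = Σ_{j=0}^{3} (-1)^j C(3,j)((3-j)/3)^11
= 1.00000 - 0.03468 + 0.00002 - 0.00000
= 0.96533.

0.9653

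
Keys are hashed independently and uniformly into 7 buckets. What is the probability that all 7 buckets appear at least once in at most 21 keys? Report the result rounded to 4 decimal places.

0.7427

Let A_i be the event that bucket i is missing after 21 keys. By inclusion–exclusion on the A_i,
P(all seen) = Σ_{j=0}^{7} (-1)^j C(7,j)((7-j)/7)^21
= 1.00000 - 0.27493 + 0.01793 - 0.00028 + 0.00000 - 0.00000 + 0.00000 - 0.00000
= 0.74273.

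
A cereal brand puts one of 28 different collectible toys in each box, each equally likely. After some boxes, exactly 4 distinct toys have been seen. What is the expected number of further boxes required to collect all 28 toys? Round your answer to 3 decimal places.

105.727

With k distinct toys already seen, the next new one takes an expected 28/(28-k) boxes.
Sum over k = 4,...,27: E = 28/24 + 28/23 + 28/22 + ... + 28/2 + 28/1 = 105.7268.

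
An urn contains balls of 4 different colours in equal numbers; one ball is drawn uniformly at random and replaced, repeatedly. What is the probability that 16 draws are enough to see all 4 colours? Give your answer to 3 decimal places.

0.960

By inclusion–exclusion over which colours are missing,
P(all seen) = Σ_{j=0}^{4} (-1)^j C(4,j)((4-j)/4)^16
= 1.0000 - 0.0401 + 0.0001 - 0.0000 + 0.0000
= 0.9600.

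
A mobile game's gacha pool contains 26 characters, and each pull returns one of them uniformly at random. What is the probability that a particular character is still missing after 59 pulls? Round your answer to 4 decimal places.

0.0989

On each pull the fixed character fails to appear with probability 25/26.
P(still missing after 59) = (25/26)^59 = 0.09886.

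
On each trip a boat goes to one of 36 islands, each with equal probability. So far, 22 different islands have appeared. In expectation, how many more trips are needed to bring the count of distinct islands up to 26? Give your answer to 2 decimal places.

The wait to go from k to k+1 distinct islands is geometric with mean 36/(36-k).
Sum over k = 22,...,25: E = 36/14 + 36/13 + 36/12 + 36/11 = 11.613.

11.61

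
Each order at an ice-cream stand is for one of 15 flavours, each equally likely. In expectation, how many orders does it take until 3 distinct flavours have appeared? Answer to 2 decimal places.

With k distinct flavours already seen, the next new one arrives after an expected 15/(15-k) orders.
Sum over k = 0,...,2: E = 15/15 + 15/14 + 15/13 = 3.225.

3.23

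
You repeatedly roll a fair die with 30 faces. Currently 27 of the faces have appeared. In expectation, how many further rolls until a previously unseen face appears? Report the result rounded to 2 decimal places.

The number of rolls until the next new face is geometric with success probability 3/30, so its mean is 30/3.
E = 30/3 = 10.000.

10.00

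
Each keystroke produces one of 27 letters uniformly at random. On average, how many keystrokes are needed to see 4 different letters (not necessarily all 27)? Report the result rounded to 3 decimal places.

Going from k to k+1 distinct takes a geometric number of keystrokes with mean 27/(27-k).
Sum over k = 0,...,3: E = 27/27 + 27/26 + 27/25 + 27/24 = 4.2435.

4.243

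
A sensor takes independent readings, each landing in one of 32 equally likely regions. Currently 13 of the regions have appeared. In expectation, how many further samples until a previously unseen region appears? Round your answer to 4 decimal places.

1.6842

The number of samples until the next new region is geometric with success probability 19/32, so its mean is 32/19.
E = 32/19 = 1.68421.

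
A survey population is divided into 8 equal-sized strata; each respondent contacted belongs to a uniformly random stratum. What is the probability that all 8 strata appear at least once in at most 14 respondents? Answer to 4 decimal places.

By inclusion–exclusion over which strata are missing,
P(all seen) = Σ_{j=0}^{8} (-1)^j C(8,j)((8-j)/8)^14
= 1.00000 - 1.23368 + 0.49890 - 0.07772 + 0.00427 - 0.00006 + 0.00000 - 0.00000 + 0.00000
= 0.19172.

0.1917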